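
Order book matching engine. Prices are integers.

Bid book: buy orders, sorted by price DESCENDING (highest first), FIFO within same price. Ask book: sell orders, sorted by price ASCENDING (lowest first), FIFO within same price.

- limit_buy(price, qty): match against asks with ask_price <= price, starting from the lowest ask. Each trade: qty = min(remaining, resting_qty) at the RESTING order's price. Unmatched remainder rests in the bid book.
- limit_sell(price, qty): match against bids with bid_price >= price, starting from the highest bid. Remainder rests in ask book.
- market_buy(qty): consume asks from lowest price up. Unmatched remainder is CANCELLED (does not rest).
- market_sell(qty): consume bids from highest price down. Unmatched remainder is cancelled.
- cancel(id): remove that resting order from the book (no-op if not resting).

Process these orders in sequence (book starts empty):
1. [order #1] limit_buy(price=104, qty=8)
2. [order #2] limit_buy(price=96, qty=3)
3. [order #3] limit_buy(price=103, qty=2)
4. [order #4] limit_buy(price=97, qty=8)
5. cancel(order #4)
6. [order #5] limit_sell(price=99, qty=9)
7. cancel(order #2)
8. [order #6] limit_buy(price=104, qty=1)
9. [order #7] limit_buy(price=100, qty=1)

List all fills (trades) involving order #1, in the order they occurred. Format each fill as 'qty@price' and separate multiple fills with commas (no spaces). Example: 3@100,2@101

Answer: 8@104

Derivation:
After op 1 [order #1] limit_buy(price=104, qty=8): fills=none; bids=[#1:8@104] asks=[-]
After op 2 [order #2] limit_buy(price=96, qty=3): fills=none; bids=[#1:8@104 #2:3@96] asks=[-]
After op 3 [order #3] limit_buy(price=103, qty=2): fills=none; bids=[#1:8@104 #3:2@103 #2:3@96] asks=[-]
After op 4 [order #4] limit_buy(price=97, qty=8): fills=none; bids=[#1:8@104 #3:2@103 #4:8@97 #2:3@96] asks=[-]
After op 5 cancel(order #4): fills=none; bids=[#1:8@104 #3:2@103 #2:3@96] asks=[-]
After op 6 [order #5] limit_sell(price=99, qty=9): fills=#1x#5:8@104 #3x#5:1@103; bids=[#3:1@103 #2:3@96] asks=[-]
After op 7 cancel(order #2): fills=none; bids=[#3:1@103] asks=[-]
After op 8 [order #6] limit_buy(price=104, qty=1): fills=none; bids=[#6:1@104 #3:1@103] asks=[-]
After op 9 [order #7] limit_buy(price=100, qty=1): fills=none; bids=[#6:1@104 #3:1@103 #7:1@100] asks=[-]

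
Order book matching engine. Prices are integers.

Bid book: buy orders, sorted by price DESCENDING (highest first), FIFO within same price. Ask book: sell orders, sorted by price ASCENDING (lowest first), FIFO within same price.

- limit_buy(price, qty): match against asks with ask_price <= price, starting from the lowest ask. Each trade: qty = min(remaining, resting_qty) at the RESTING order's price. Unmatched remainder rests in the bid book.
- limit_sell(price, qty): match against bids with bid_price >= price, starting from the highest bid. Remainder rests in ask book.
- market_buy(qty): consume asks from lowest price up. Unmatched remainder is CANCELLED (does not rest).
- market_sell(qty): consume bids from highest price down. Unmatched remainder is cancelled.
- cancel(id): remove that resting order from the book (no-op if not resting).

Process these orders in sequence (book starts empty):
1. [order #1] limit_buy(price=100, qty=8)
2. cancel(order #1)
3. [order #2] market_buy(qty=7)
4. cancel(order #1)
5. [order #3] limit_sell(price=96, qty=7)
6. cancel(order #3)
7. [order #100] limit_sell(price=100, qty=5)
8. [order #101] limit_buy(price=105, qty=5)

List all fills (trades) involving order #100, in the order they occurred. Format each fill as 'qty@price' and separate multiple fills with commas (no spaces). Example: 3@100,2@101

Answer: 5@100

Derivation:
After op 1 [order #1] limit_buy(price=100, qty=8): fills=none; bids=[#1:8@100] asks=[-]
After op 2 cancel(order #1): fills=none; bids=[-] asks=[-]
After op 3 [order #2] market_buy(qty=7): fills=none; bids=[-] asks=[-]
After op 4 cancel(order #1): fills=none; bids=[-] asks=[-]
After op 5 [order #3] limit_sell(price=96, qty=7): fills=none; bids=[-] asks=[#3:7@96]
After op 6 cancel(order #3): fills=none; bids=[-] asks=[-]
After op 7 [order #100] limit_sell(price=100, qty=5): fills=none; bids=[-] asks=[#100:5@100]
After op 8 [order #101] limit_buy(price=105, qty=5): fills=#101x#100:5@100; bids=[-] asks=[-]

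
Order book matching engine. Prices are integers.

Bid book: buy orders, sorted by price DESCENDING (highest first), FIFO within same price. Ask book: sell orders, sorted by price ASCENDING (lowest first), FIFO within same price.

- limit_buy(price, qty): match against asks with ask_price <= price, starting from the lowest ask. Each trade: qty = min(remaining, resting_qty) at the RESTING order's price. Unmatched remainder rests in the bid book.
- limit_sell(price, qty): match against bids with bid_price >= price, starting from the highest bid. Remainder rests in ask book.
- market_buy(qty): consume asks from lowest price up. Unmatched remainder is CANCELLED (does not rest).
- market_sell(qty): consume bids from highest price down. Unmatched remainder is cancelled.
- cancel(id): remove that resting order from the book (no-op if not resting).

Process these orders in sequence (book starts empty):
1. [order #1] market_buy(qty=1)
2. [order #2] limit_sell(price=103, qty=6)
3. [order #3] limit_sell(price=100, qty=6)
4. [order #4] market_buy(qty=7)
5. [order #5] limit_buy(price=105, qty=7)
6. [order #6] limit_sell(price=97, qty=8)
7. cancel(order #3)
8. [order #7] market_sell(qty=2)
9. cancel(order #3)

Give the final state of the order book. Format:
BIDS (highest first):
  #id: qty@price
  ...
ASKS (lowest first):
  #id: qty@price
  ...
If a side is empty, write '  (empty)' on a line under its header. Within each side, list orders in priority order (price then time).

After op 1 [order #1] market_buy(qty=1): fills=none; bids=[-] asks=[-]
After op 2 [order #2] limit_sell(price=103, qty=6): fills=none; bids=[-] asks=[#2:6@103]
After op 3 [order #3] limit_sell(price=100, qty=6): fills=none; bids=[-] asks=[#3:6@100 #2:6@103]
After op 4 [order #4] market_buy(qty=7): fills=#4x#3:6@100 #4x#2:1@103; bids=[-] asks=[#2:5@103]
After op 5 [order #5] limit_buy(price=105, qty=7): fills=#5x#2:5@103; bids=[#5:2@105] asks=[-]
After op 6 [order #6] limit_sell(price=97, qty=8): fills=#5x#6:2@105; bids=[-] asks=[#6:6@97]
After op 7 cancel(order #3): fills=none; bids=[-] asks=[#6:6@97]
After op 8 [order #7] market_sell(qty=2): fills=none; bids=[-] asks=[#6:6@97]
After op 9 cancel(order #3): fills=none; bids=[-] asks=[#6:6@97]

Answer: BIDS (highest first):
  (empty)
ASKS (lowest first):
  #6: 6@97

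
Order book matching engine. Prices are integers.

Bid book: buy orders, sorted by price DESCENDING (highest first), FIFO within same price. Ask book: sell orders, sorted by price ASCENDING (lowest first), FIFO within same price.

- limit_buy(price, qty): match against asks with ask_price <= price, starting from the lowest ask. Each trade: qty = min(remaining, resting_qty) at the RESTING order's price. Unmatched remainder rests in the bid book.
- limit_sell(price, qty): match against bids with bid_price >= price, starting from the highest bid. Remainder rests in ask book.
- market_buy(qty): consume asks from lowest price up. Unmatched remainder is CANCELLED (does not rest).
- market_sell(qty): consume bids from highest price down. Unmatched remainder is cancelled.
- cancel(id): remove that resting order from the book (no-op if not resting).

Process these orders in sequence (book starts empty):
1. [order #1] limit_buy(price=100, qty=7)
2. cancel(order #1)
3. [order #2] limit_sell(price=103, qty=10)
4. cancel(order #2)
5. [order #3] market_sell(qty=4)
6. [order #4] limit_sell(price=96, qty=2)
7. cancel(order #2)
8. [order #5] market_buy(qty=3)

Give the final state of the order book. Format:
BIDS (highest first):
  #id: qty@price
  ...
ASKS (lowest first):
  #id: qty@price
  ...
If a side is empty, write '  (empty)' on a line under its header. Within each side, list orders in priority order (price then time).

After op 1 [order #1] limit_buy(price=100, qty=7): fills=none; bids=[#1:7@100] asks=[-]
After op 2 cancel(order #1): fills=none; bids=[-] asks=[-]
After op 3 [order #2] limit_sell(price=103, qty=10): fills=none; bids=[-] asks=[#2:10@103]
After op 4 cancel(order #2): fills=none; bids=[-] asks=[-]
After op 5 [order #3] market_sell(qty=4): fills=none; bids=[-] asks=[-]
After op 6 [order #4] limit_sell(price=96, qty=2): fills=none; bids=[-] asks=[#4:2@96]
After op 7 cancel(order #2): fills=none; bids=[-] asks=[#4:2@96]
After op 8 [order #5] market_buy(qty=3): fills=#5x#4:2@96; bids=[-] asks=[-]

Answer: BIDS (highest first):
  (empty)
ASKS (lowest first):
  (empty)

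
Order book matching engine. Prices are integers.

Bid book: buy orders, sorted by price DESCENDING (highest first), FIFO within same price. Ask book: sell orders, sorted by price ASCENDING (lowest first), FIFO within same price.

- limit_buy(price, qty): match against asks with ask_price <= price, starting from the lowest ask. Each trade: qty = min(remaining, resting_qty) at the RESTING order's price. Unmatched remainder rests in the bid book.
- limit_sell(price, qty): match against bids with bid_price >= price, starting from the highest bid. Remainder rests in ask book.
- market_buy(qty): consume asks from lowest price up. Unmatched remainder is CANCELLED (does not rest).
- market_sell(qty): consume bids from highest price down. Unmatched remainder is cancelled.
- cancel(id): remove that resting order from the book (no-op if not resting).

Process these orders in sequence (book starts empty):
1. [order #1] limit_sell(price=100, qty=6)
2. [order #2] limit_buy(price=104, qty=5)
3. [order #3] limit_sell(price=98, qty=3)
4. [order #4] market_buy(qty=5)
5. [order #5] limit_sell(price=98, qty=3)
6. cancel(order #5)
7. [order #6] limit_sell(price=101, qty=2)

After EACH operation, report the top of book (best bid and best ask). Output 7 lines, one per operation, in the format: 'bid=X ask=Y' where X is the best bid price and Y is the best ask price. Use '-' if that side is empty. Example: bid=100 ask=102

Answer: bid=- ask=100
bid=- ask=100
bid=- ask=98
bid=- ask=-
bid=- ask=98
bid=- ask=-
bid=- ask=101

Derivation:
After op 1 [order #1] limit_sell(price=100, qty=6): fills=none; bids=[-] asks=[#1:6@100]
After op 2 [order #2] limit_buy(price=104, qty=5): fills=#2x#1:5@100; bids=[-] asks=[#1:1@100]
After op 3 [order #3] limit_sell(price=98, qty=3): fills=none; bids=[-] asks=[#3:3@98 #1:1@100]
After op 4 [order #4] market_buy(qty=5): fills=#4x#3:3@98 #4x#1:1@100; bids=[-] asks=[-]
After op 5 [order #5] limit_sell(price=98, qty=3): fills=none; bids=[-] asks=[#5:3@98]
After op 6 cancel(order #5): fills=none; bids=[-] asks=[-]
After op 7 [order #6] limit_sell(price=101, qty=2): fills=none; bids=[-] asks=[#6:2@101]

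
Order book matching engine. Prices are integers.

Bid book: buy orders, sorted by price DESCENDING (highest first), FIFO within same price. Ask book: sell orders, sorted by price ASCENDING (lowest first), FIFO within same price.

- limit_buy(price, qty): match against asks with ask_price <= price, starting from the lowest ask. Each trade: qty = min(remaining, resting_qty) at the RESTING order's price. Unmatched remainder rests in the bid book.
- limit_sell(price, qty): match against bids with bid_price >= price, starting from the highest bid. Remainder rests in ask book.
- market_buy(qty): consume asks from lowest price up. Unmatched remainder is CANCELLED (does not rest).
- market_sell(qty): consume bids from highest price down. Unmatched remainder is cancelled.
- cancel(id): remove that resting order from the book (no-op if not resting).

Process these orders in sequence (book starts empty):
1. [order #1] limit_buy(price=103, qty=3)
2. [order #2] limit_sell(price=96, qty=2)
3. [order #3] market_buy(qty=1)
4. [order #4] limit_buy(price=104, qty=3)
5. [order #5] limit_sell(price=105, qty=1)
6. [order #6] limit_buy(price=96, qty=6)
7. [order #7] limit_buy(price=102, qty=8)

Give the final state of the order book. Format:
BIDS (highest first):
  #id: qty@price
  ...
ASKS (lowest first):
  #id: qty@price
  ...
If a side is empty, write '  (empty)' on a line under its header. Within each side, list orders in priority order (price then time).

After op 1 [order #1] limit_buy(price=103, qty=3): fills=none; bids=[#1:3@103] asks=[-]
After op 2 [order #2] limit_sell(price=96, qty=2): fills=#1x#2:2@103; bids=[#1:1@103] asks=[-]
After op 3 [order #3] market_buy(qty=1): fills=none; bids=[#1:1@103] asks=[-]
After op 4 [order #4] limit_buy(price=104, qty=3): fills=none; bids=[#4:3@104 #1:1@103] asks=[-]
After op 5 [order #5] limit_sell(price=105, qty=1): fills=none; bids=[#4:3@104 #1:1@103] asks=[#5:1@105]
After op 6 [order #6] limit_buy(price=96, qty=6): fills=none; bids=[#4:3@104 #1:1@103 #6:6@96] asks=[#5:1@105]
After op 7 [order #7] limit_buy(price=102, qty=8): fills=none; bids=[#4:3@104 #1:1@103 #7:8@102 #6:6@96] asks=[#5:1@105]

Answer: BIDS (highest first):
  #4: 3@104
  #1: 1@103
  #7: 8@102
  #6: 6@96
ASKS (lowest first):
  #5: 1@105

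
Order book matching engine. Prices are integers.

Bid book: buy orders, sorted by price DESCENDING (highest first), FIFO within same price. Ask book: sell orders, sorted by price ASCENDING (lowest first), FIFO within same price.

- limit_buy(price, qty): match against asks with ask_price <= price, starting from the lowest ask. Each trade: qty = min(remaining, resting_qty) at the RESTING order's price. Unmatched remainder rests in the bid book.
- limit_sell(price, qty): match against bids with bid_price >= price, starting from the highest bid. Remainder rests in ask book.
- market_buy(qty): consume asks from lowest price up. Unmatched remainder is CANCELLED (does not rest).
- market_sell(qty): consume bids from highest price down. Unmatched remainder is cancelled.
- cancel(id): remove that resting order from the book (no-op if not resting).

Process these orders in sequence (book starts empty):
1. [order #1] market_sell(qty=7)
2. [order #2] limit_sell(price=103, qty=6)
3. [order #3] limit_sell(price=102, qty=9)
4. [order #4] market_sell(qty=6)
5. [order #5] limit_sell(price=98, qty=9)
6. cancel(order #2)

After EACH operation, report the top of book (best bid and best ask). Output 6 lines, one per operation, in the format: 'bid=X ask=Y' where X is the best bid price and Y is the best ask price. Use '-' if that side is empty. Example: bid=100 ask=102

After op 1 [order #1] market_sell(qty=7): fills=none; bids=[-] asks=[-]
After op 2 [order #2] limit_sell(price=103, qty=6): fills=none; bids=[-] asks=[#2:6@103]
After op 3 [order #3] limit_sell(price=102, qty=9): fills=none; bids=[-] asks=[#3:9@102 #2:6@103]
After op 4 [order #4] market_sell(qty=6): fills=none; bids=[-] asks=[#3:9@102 #2:6@103]
After op 5 [order #5] limit_sell(price=98, qty=9): fills=none; bids=[-] asks=[#5:9@98 #3:9@102 #2:6@103]
After op 6 cancel(order #2): fills=none; bids=[-] asks=[#5:9@98 #3:9@102]

Answer: bid=- ask=-
bid=- ask=103
bid=- ask=102
bid=- ask=102
bid=- ask=98
bid=- ask=98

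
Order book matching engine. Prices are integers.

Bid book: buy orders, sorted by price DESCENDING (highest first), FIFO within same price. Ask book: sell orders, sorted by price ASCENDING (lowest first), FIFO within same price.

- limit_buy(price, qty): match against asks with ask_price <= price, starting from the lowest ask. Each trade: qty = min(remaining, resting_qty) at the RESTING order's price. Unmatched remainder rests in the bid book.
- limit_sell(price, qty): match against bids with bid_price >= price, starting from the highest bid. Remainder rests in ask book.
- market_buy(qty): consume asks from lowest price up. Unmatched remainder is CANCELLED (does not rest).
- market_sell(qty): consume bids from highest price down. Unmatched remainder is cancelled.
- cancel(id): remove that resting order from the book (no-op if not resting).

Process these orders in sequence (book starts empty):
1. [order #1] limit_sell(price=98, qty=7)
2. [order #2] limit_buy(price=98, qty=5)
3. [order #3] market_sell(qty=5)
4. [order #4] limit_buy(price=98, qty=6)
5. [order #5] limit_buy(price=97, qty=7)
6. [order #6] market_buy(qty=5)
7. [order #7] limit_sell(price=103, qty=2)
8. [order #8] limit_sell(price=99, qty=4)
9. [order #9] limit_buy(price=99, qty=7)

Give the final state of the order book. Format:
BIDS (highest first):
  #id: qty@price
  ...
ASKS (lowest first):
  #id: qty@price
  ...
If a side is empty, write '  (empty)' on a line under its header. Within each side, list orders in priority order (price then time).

Answer: BIDS (highest first):
  #9: 3@99
  #4: 4@98
  #5: 7@97
ASKS (lowest first):
  #7: 2@103

Derivation:
After op 1 [order #1] limit_sell(price=98, qty=7): fills=none; bids=[-] asks=[#1:7@98]
After op 2 [order #2] limit_buy(price=98, qty=5): fills=#2x#1:5@98; bids=[-] asks=[#1:2@98]
After op 3 [order #3] market_sell(qty=5): fills=none; bids=[-] asks=[#1:2@98]
After op 4 [order #4] limit_buy(price=98, qty=6): fills=#4x#1:2@98; bids=[#4:4@98] asks=[-]
After op 5 [order #5] limit_buy(price=97, qty=7): fills=none; bids=[#4:4@98 #5:7@97] asks=[-]
After op 6 [order #6] market_buy(qty=5): fills=none; bids=[#4:4@98 #5:7@97] asks=[-]
After op 7 [order #7] limit_sell(price=103, qty=2): fills=none; bids=[#4:4@98 #5:7@97] asks=[#7:2@103]
After op 8 [order #8] limit_sell(price=99, qty=4): fills=none; bids=[#4:4@98 #5:7@97] asks=[#8:4@99 #7:2@103]
After op 9 [order #9] limit_buy(price=99, qty=7): fills=#9x#8:4@99; bids=[#9:3@99 #4:4@98 #5:7@97] asks=[#7:2@103]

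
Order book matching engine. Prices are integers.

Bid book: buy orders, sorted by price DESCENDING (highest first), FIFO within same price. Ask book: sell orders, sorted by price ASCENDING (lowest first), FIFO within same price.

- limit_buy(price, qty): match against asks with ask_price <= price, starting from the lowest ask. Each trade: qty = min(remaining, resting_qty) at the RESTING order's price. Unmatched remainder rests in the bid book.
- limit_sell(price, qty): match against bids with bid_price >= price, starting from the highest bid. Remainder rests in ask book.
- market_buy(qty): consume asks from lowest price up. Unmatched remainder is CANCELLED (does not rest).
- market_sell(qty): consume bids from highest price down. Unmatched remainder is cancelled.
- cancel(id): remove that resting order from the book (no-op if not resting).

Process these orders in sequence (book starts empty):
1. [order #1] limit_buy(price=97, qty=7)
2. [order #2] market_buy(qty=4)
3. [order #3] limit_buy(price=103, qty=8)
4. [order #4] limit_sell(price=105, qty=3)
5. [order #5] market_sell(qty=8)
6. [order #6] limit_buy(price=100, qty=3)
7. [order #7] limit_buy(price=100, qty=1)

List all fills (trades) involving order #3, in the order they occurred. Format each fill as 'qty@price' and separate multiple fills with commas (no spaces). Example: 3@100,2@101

After op 1 [order #1] limit_buy(price=97, qty=7): fills=none; bids=[#1:7@97] asks=[-]
After op 2 [order #2] market_buy(qty=4): fills=none; bids=[#1:7@97] asks=[-]
After op 3 [order #3] limit_buy(price=103, qty=8): fills=none; bids=[#3:8@103 #1:7@97] asks=[-]
After op 4 [order #4] limit_sell(price=105, qty=3): fills=none; bids=[#3:8@103 #1:7@97] asks=[#4:3@105]
After op 5 [order #5] market_sell(qty=8): fills=#3x#5:8@103; bids=[#1:7@97] asks=[#4:3@105]
After op 6 [order #6] limit_buy(price=100, qty=3): fills=none; bids=[#6:3@100 #1:7@97] asks=[#4:3@105]
After op 7 [order #7] limit_buy(price=100, qty=1): fills=none; bids=[#6:3@100 #7:1@100 #1:7@97] asks=[#4:3@105]

Answer: 8@103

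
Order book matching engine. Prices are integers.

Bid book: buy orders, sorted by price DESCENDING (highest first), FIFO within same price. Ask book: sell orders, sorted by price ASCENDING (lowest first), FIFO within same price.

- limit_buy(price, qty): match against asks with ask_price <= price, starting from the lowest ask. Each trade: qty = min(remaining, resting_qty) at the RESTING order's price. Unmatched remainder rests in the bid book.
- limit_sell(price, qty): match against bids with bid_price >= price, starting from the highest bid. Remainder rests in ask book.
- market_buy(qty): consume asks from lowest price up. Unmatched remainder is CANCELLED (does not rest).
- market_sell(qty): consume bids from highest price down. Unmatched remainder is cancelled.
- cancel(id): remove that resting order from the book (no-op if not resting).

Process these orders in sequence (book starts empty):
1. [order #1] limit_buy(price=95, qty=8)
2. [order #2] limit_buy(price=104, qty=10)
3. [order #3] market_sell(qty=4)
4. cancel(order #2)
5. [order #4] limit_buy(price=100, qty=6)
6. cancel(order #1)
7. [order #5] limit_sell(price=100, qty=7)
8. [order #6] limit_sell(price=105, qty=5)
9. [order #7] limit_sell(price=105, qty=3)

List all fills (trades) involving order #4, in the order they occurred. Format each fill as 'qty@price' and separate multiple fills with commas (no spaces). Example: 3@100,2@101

After op 1 [order #1] limit_buy(price=95, qty=8): fills=none; bids=[#1:8@95] asks=[-]
After op 2 [order #2] limit_buy(price=104, qty=10): fills=none; bids=[#2:10@104 #1:8@95] asks=[-]
After op 3 [order #3] market_sell(qty=4): fills=#2x#3:4@104; bids=[#2:6@104 #1:8@95] asks=[-]
After op 4 cancel(order #2): fills=none; bids=[#1:8@95] asks=[-]
After op 5 [order #4] limit_buy(price=100, qty=6): fills=none; bids=[#4:6@100 #1:8@95] asks=[-]
After op 6 cancel(order #1): fills=none; bids=[#4:6@100] asks=[-]
After op 7 [order #5] limit_sell(price=100, qty=7): fills=#4x#5:6@100; bids=[-] asks=[#5:1@100]
After op 8 [order #6] limit_sell(price=105, qty=5): fills=none; bids=[-] asks=[#5:1@100 #6:5@105]
After op 9 [order #7] limit_sell(price=105, qty=3): fills=none; bids=[-] asks=[#5:1@100 #6:5@105 #7:3@105]

Answer: 6@100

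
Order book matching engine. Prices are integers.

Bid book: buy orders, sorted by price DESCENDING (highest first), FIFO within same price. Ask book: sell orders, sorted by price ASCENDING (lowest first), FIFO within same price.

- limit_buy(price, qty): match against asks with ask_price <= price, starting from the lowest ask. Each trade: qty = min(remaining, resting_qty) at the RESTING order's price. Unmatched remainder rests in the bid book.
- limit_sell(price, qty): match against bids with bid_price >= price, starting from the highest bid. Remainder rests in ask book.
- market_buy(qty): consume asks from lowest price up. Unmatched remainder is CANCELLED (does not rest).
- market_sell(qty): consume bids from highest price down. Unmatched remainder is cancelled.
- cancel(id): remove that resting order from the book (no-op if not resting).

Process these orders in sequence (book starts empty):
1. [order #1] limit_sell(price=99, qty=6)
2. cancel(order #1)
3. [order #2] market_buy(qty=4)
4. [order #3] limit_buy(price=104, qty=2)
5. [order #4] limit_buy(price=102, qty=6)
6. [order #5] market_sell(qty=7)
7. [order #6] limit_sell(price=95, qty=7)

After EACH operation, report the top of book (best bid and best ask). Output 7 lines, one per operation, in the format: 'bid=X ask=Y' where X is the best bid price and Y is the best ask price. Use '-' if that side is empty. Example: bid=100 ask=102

After op 1 [order #1] limit_sell(price=99, qty=6): fills=none; bids=[-] asks=[#1:6@99]
After op 2 cancel(order #1): fills=none; bids=[-] asks=[-]
After op 3 [order #2] market_buy(qty=4): fills=none; bids=[-] asks=[-]
After op 4 [order #3] limit_buy(price=104, qty=2): fills=none; bids=[#3:2@104] asks=[-]
After op 5 [order #4] limit_buy(price=102, qty=6): fills=none; bids=[#3:2@104 #4:6@102] asks=[-]
After op 6 [order #5] market_sell(qty=7): fills=#3x#5:2@104 #4x#5:5@102; bids=[#4:1@102] asks=[-]
After op 7 [order #6] limit_sell(price=95, qty=7): fills=#4x#6:1@102; bids=[-] asks=[#6:6@95]

Answer: bid=- ask=99
bid=- ask=-
bid=- ask=-
bid=104 ask=-
bid=104 ask=-
bid=102 ask=-
bid=- ask=95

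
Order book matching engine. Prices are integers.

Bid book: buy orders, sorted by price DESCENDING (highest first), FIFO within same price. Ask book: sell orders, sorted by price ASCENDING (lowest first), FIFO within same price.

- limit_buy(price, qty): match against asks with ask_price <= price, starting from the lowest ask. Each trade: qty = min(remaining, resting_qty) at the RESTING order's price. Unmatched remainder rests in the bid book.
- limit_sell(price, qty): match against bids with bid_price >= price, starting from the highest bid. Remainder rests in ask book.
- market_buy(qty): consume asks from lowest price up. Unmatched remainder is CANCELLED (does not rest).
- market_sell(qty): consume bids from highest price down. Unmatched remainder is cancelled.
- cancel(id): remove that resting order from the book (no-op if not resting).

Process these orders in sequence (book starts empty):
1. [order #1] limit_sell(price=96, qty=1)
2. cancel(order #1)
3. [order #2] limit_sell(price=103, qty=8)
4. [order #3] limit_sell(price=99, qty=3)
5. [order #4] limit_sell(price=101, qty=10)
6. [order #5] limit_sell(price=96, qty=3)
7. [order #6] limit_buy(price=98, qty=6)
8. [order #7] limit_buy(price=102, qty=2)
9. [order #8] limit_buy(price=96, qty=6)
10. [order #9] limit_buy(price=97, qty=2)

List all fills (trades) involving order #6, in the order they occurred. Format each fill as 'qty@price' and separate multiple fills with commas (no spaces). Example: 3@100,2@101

Answer: 3@96

Derivation:
After op 1 [order #1] limit_sell(price=96, qty=1): fills=none; bids=[-] asks=[#1:1@96]
After op 2 cancel(order #1): fills=none; bids=[-] asks=[-]
After op 3 [order #2] limit_sell(price=103, qty=8): fills=none; bids=[-] asks=[#2:8@103]
After op 4 [order #3] limit_sell(price=99, qty=3): fills=none; bids=[-] asks=[#3:3@99 #2:8@103]
After op 5 [order #4] limit_sell(price=101, qty=10): fills=none; bids=[-] asks=[#3:3@99 #4:10@101 #2:8@103]
After op 6 [order #5] limit_sell(price=96, qty=3): fills=none; bids=[-] asks=[#5:3@96 #3:3@99 #4:10@101 #2:8@103]
After op 7 [order #6] limit_buy(price=98, qty=6): fills=#6x#5:3@96; bids=[#6:3@98] asks=[#3:3@99 #4:10@101 #2:8@103]
After op 8 [order #7] limit_buy(price=102, qty=2): fills=#7x#3:2@99; bids=[#6:3@98] asks=[#3:1@99 #4:10@101 #2:8@103]
After op 9 [order #8] limit_buy(price=96, qty=6): fills=none; bids=[#6:3@98 #8:6@96] asks=[#3:1@99 #4:10@101 #2:8@103]
After op 10 [order #9] limit_buy(price=97, qty=2): fills=none; bids=[#6:3@98 #9:2@97 #8:6@96] asks=[#3:1@99 #4:10@101 #2:8@103]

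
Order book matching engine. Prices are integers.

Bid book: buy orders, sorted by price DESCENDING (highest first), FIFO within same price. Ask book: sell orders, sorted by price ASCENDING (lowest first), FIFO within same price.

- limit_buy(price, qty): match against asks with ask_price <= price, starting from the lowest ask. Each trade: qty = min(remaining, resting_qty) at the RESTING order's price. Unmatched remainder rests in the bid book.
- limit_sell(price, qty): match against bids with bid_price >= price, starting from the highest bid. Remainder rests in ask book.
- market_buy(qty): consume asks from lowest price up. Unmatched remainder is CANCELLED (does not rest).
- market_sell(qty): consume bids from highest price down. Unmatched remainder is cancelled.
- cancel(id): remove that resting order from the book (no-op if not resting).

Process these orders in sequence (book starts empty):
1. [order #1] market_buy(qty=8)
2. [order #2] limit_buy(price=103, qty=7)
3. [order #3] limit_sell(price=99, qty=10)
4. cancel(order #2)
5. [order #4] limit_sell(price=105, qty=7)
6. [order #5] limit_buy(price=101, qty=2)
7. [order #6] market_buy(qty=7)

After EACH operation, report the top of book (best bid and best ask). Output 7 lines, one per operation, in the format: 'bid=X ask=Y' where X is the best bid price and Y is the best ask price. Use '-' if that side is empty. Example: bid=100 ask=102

Answer: bid=- ask=-
bid=103 ask=-
bid=- ask=99
bid=- ask=99
bid=- ask=99
bid=- ask=99
bid=- ask=105

Derivation:
After op 1 [order #1] market_buy(qty=8): fills=none; bids=[-] asks=[-]
After op 2 [order #2] limit_buy(price=103, qty=7): fills=none; bids=[#2:7@103] asks=[-]
After op 3 [order #3] limit_sell(price=99, qty=10): fills=#2x#3:7@103; bids=[-] asks=[#3:3@99]
After op 4 cancel(order #2): fills=none; bids=[-] asks=[#3:3@99]
After op 5 [order #4] limit_sell(price=105, qty=7): fills=none; bids=[-] asks=[#3:3@99 #4:7@105]
After op 6 [order #5] limit_buy(price=101, qty=2): fills=#5x#3:2@99; bids=[-] asks=[#3:1@99 #4:7@105]
After op 7 [order #6] market_buy(qty=7): fills=#6x#3:1@99 #6x#4:6@105; bids=[-] asks=[#4:1@105]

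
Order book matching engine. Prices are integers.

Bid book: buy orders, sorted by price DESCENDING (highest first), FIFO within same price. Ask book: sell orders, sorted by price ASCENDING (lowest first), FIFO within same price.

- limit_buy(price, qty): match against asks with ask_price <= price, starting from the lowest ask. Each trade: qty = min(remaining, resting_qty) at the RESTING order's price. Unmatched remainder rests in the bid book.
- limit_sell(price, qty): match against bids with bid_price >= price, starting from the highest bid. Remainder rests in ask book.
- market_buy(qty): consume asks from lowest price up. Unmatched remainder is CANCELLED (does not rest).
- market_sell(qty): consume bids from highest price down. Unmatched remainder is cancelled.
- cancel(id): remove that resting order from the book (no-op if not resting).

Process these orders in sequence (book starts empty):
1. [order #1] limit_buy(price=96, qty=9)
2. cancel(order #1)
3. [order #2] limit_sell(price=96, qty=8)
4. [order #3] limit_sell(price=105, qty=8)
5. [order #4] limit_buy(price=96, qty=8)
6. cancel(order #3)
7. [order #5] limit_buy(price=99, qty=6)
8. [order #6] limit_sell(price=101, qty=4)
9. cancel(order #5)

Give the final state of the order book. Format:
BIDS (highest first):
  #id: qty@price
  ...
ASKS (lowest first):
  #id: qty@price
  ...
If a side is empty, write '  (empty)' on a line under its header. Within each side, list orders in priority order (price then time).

Answer: BIDS (highest first):
  (empty)
ASKS (lowest first):
  #6: 4@101

Derivation:
After op 1 [order #1] limit_buy(price=96, qty=9): fills=none; bids=[#1:9@96] asks=[-]
After op 2 cancel(order #1): fills=none; bids=[-] asks=[-]
After op 3 [order #2] limit_sell(price=96, qty=8): fills=none; bids=[-] asks=[#2:8@96]
After op 4 [order #3] limit_sell(price=105, qty=8): fills=none; bids=[-] asks=[#2:8@96 #3:8@105]
After op 5 [order #4] limit_buy(price=96, qty=8): fills=#4x#2:8@96; bids=[-] asks=[#3:8@105]
After op 6 cancel(order #3): fills=none; bids=[-] asks=[-]
After op 7 [order #5] limit_buy(price=99, qty=6): fills=none; bids=[#5:6@99] asks=[-]
After op 8 [order #6] limit_sell(price=101, qty=4): fills=none; bids=[#5:6@99] asks=[#6:4@101]
After op 9 cancel(order #5): fills=none; bids=[-] asks=[#6:4@101]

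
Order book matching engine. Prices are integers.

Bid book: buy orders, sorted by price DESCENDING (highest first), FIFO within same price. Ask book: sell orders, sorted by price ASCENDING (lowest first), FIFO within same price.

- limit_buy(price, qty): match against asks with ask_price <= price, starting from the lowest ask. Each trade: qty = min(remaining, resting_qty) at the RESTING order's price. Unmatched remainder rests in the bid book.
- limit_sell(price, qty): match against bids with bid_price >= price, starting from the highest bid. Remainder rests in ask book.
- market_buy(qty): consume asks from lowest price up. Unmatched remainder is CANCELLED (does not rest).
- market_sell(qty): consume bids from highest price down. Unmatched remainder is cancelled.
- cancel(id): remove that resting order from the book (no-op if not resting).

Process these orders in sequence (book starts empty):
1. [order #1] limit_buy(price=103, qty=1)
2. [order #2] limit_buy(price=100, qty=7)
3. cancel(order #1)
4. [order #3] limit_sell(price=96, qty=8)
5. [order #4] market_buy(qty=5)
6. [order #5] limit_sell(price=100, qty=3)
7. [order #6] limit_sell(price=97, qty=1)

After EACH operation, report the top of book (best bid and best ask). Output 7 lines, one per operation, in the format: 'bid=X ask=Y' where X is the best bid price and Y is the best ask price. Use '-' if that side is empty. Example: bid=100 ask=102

After op 1 [order #1] limit_buy(price=103, qty=1): fills=none; bids=[#1:1@103] asks=[-]
After op 2 [order #2] limit_buy(price=100, qty=7): fills=none; bids=[#1:1@103 #2:7@100] asks=[-]
After op 3 cancel(order #1): fills=none; bids=[#2:7@100] asks=[-]
After op 4 [order #3] limit_sell(price=96, qty=8): fills=#2x#3:7@100; bids=[-] asks=[#3:1@96]
After op 5 [order #4] market_buy(qty=5): fills=#4x#3:1@96; bids=[-] asks=[-]
After op 6 [order #5] limit_sell(price=100, qty=3): fills=none; bids=[-] asks=[#5:3@100]
After op 7 [order #6] limit_sell(price=97, qty=1): fills=none; bids=[-] asks=[#6:1@97 #5:3@100]

Answer: bid=103 ask=-
bid=103 ask=-
bid=100 ask=-
bid=- ask=96
bid=- ask=-
bid=- ask=100
bid=- ask=97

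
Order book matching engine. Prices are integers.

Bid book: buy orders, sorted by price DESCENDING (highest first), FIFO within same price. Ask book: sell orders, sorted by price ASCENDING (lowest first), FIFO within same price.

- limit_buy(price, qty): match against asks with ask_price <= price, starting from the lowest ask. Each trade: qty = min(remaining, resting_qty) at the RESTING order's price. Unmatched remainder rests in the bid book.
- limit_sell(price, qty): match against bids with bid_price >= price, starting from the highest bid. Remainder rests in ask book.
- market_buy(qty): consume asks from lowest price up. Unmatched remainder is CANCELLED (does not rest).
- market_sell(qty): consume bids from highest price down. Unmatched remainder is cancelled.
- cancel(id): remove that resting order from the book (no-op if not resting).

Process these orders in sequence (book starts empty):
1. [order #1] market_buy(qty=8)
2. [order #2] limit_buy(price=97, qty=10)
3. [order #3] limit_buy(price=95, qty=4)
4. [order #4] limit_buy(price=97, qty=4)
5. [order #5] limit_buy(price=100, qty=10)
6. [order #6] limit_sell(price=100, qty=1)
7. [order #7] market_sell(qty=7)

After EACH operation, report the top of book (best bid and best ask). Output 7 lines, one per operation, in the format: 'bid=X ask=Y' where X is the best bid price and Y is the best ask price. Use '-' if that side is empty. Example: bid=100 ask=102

Answer: bid=- ask=-
bid=97 ask=-
bid=97 ask=-
bid=97 ask=-
bid=100 ask=-
bid=100 ask=-
bid=100 ask=-

Derivation:
After op 1 [order #1] market_buy(qty=8): fills=none; bids=[-] asks=[-]
After op 2 [order #2] limit_buy(price=97, qty=10): fills=none; bids=[#2:10@97] asks=[-]
After op 3 [order #3] limit_buy(price=95, qty=4): fills=none; bids=[#2:10@97 #3:4@95] asks=[-]
After op 4 [order #4] limit_buy(price=97, qty=4): fills=none; bids=[#2:10@97 #4:4@97 #3:4@95] asks=[-]
After op 5 [order #5] limit_buy(price=100, qty=10): fills=none; bids=[#5:10@100 #2:10@97 #4:4@97 #3:4@95] asks=[-]
After op 6 [order #6] limit_sell(price=100, qty=1): fills=#5x#6:1@100; bids=[#5:9@100 #2:10@97 #4:4@97 #3:4@95] asks=[-]
After op 7 [order #7] market_sell(qty=7): fills=#5x#7:7@100; bids=[#5:2@100 #2:10@97 #4:4@97 #3:4@95] asks=[-]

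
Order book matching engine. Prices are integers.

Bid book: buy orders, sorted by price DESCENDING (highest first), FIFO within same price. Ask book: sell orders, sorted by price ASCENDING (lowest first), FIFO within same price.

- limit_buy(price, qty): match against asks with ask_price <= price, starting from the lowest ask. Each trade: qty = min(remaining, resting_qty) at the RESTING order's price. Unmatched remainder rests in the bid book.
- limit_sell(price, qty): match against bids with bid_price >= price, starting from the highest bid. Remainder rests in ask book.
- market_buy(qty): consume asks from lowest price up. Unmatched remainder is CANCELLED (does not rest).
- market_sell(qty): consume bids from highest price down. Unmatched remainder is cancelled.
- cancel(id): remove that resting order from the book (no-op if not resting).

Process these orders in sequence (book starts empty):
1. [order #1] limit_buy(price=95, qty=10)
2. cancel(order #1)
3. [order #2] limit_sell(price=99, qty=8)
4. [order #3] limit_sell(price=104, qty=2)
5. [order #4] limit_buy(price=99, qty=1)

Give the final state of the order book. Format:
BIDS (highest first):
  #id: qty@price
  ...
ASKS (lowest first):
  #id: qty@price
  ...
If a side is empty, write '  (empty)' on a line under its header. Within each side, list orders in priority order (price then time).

After op 1 [order #1] limit_buy(price=95, qty=10): fills=none; bids=[#1:10@95] asks=[-]
After op 2 cancel(order #1): fills=none; bids=[-] asks=[-]
After op 3 [order #2] limit_sell(price=99, qty=8): fills=none; bids=[-] asks=[#2:8@99]
After op 4 [order #3] limit_sell(price=104, qty=2): fills=none; bids=[-] asks=[#2:8@99 #3:2@104]
After op 5 [order #4] limit_buy(price=99, qty=1): fills=#4x#2:1@99; bids=[-] asks=[#2:7@99 #3:2@104]

Answer: BIDS (highest first):
  (empty)
ASKS (lowest first):
  #2: 7@99
  #3: 2@104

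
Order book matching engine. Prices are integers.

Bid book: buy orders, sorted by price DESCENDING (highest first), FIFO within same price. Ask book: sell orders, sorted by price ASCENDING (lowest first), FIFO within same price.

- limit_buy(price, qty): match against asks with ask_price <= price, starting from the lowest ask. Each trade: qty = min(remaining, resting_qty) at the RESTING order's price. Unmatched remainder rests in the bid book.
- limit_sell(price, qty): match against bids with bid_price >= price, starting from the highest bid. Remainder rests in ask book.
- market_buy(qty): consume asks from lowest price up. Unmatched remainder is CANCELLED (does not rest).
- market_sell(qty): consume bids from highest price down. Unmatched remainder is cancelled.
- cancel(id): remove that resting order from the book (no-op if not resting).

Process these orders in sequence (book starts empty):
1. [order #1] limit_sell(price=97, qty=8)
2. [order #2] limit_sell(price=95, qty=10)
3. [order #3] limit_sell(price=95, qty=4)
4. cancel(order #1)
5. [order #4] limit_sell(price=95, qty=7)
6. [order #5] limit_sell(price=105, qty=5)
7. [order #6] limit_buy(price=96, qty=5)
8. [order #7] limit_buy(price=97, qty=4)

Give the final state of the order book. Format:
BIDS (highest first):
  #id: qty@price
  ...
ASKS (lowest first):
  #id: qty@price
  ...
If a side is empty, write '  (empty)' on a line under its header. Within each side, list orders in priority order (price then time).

After op 1 [order #1] limit_sell(price=97, qty=8): fills=none; bids=[-] asks=[#1:8@97]
After op 2 [order #2] limit_sell(price=95, qty=10): fills=none; bids=[-] asks=[#2:10@95 #1:8@97]
After op 3 [order #3] limit_sell(price=95, qty=4): fills=none; bids=[-] asks=[#2:10@95 #3:4@95 #1:8@97]
After op 4 cancel(order #1): fills=none; bids=[-] asks=[#2:10@95 #3:4@95]
After op 5 [order #4] limit_sell(price=95, qty=7): fills=none; bids=[-] asks=[#2:10@95 #3:4@95 #4:7@95]
After op 6 [order #5] limit_sell(price=105, qty=5): fills=none; bids=[-] asks=[#2:10@95 #3:4@95 #4:7@95 #5:5@105]
After op 7 [order #6] limit_buy(price=96, qty=5): fills=#6x#2:5@95; bids=[-] asks=[#2:5@95 #3:4@95 #4:7@95 #5:5@105]
After op 8 [order #7] limit_buy(price=97, qty=4): fills=#7x#2:4@95; bids=[-] asks=[#2:1@95 #3:4@95 #4:7@95 #5:5@105]

Answer: BIDS (highest first):
  (empty)
ASKS (lowest first):
  #2: 1@95
  #3: 4@95
  #4: 7@95
  #5: 5@105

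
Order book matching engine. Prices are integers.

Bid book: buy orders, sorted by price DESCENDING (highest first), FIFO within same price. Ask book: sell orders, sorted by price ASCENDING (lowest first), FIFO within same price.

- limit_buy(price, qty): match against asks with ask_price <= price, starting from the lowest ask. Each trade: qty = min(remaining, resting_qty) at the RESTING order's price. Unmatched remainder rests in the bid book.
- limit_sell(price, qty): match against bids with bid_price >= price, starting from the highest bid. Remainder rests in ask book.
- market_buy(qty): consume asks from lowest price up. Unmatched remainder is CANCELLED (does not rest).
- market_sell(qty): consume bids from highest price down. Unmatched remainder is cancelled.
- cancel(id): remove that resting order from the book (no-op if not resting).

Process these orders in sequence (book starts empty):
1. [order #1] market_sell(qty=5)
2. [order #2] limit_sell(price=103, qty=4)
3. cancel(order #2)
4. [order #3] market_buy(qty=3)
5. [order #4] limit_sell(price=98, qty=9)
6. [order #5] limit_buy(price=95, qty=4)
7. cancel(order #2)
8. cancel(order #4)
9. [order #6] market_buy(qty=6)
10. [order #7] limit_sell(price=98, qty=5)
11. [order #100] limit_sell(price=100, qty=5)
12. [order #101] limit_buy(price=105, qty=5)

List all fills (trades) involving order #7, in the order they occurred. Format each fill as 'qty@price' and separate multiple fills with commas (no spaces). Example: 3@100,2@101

After op 1 [order #1] market_sell(qty=5): fills=none; bids=[-] asks=[-]
After op 2 [order #2] limit_sell(price=103, qty=4): fills=none; bids=[-] asks=[#2:4@103]
After op 3 cancel(order #2): fills=none; bids=[-] asks=[-]
After op 4 [order #3] market_buy(qty=3): fills=none; bids=[-] asks=[-]
After op 5 [order #4] limit_sell(price=98, qty=9): fills=none; bids=[-] asks=[#4:9@98]
After op 6 [order #5] limit_buy(price=95, qty=4): fills=none; bids=[#5:4@95] asks=[#4:9@98]
After op 7 cancel(order #2): fills=none; bids=[#5:4@95] asks=[#4:9@98]
After op 8 cancel(order #4): fills=none; bids=[#5:4@95] asks=[-]
After op 9 [order #6] market_buy(qty=6): fills=none; bids=[#5:4@95] asks=[-]
After op 10 [order #7] limit_sell(price=98, qty=5): fills=none; bids=[#5:4@95] asks=[#7:5@98]
After op 11 [order #100] limit_sell(price=100, qty=5): fills=none; bids=[#5:4@95] asks=[#7:5@98 #100:5@100]
After op 12 [order #101] limit_buy(price=105, qty=5): fills=#101x#7:5@98; bids=[#5:4@95] asks=[#100:5@100]

Answer: 5@98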